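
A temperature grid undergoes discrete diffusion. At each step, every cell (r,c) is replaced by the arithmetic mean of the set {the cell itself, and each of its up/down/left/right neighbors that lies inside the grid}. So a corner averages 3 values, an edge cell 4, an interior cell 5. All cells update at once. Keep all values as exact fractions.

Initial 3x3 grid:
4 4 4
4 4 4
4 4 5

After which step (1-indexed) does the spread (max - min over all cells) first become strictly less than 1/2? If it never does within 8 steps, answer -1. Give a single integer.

Step 1: max=13/3, min=4, spread=1/3
  -> spread < 1/2 first at step 1
Step 2: max=77/18, min=4, spread=5/18
Step 3: max=905/216, min=4, spread=41/216
Step 4: max=53971/12960, min=1451/360, spread=347/2592
Step 5: max=3217337/777600, min=14557/3600, spread=2921/31104
Step 6: max=192452539/46656000, min=1753483/432000, spread=24611/373248
Step 7: max=11516162033/2799360000, min=39536741/9720000, spread=207329/4478976
Step 8: max=689876352451/167961600000, min=2112401599/518400000, spread=1746635/53747712

Answer: 1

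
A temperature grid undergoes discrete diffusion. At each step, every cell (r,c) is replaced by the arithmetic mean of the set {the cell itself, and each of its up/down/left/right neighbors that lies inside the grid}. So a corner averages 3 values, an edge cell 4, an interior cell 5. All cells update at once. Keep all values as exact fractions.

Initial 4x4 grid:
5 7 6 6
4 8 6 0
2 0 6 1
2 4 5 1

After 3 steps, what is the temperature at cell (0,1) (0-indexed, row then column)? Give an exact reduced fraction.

Step 1: cell (0,1) = 13/2
Step 2: cell (0,1) = 277/48
Step 3: cell (0,1) = 39377/7200
Full grid after step 3:
  1121/216 39377/7200 12251/2400 68/15
  32837/7200 13957/3000 2261/500 9341/2400
  24421/7200 11417/3000 5357/1500 23303/7200
  661/216 22441/7200 23513/7200 787/270

Answer: 39377/7200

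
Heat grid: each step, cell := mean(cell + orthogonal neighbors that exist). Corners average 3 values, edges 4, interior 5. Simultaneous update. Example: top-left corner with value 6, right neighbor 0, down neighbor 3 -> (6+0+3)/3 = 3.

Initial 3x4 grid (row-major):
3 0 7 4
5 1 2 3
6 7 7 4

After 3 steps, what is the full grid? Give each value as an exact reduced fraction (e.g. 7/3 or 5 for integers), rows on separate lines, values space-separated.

Answer: 1415/432 241/72 2521/720 1661/432
2255/576 571/150 2399/600 11429/2880
41/9 439/96 6317/1440 949/216

Derivation:
After step 1:
  8/3 11/4 13/4 14/3
  15/4 3 4 13/4
  6 21/4 5 14/3
After step 2:
  55/18 35/12 11/3 67/18
  185/48 15/4 37/10 199/48
  5 77/16 227/48 155/36
After step 3:
  1415/432 241/72 2521/720 1661/432
  2255/576 571/150 2399/600 11429/2880
  41/9 439/96 6317/1440 949/216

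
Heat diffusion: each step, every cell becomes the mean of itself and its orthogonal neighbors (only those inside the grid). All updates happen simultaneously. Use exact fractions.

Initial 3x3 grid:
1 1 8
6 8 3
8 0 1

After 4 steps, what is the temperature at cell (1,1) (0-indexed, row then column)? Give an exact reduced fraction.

Step 1: cell (1,1) = 18/5
Step 2: cell (1,1) = 231/50
Step 3: cell (1,1) = 11657/3000
Step 4: cell (1,1) = 749479/180000
Full grid after step 4:
  554327/129600 1740167/432000 9763/2400
  3588209/864000 749479/180000 826271/216000
  34547/8100 1128653/288000 503227/129600

Answer: 749479/180000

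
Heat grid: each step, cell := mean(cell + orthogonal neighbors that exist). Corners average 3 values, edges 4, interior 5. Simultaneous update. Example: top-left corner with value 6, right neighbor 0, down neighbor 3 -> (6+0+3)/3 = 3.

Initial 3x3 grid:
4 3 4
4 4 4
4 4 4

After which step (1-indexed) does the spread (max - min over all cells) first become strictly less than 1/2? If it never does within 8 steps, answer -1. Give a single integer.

Step 1: max=4, min=11/3, spread=1/3
  -> spread < 1/2 first at step 1
Step 2: max=4, min=893/240, spread=67/240
Step 3: max=793/200, min=8203/2160, spread=1807/10800
Step 4: max=21239/5400, min=3298037/864000, spread=33401/288000
Step 5: max=2116609/540000, min=29874067/7776000, spread=3025513/38880000
Step 6: max=112444051/28800000, min=11976673133/3110400000, spread=53531/995328
Step 7: max=30312883949/7776000000, min=720463074151/186624000000, spread=450953/11943936
Step 8: max=3631471389481/933120000000, min=43280856439397/11197440000000, spread=3799043/143327232

Answer: 1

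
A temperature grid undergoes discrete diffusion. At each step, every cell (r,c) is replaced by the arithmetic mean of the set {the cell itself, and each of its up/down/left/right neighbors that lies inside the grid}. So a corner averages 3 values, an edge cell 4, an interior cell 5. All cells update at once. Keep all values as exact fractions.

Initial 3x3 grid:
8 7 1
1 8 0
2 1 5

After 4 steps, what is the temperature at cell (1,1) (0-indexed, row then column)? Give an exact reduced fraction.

Answer: 1389697/360000

Derivation:
Step 1: cell (1,1) = 17/5
Step 2: cell (1,1) = 433/100
Step 3: cell (1,1) = 21551/6000
Step 4: cell (1,1) = 1389697/360000
Full grid after step 4:
  569593/129600 32707/8000 257059/64800
  3348481/864000 1389697/360000 1499303/432000
  467593/129600 709589/216000 71353/21600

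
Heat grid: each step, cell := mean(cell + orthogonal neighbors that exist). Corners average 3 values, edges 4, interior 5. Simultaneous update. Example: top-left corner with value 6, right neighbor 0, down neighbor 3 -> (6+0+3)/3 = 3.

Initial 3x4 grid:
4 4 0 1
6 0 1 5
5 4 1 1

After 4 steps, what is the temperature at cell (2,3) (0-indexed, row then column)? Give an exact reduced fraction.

Answer: 133289/64800

Derivation:
Step 1: cell (2,3) = 7/3
Step 2: cell (2,3) = 73/36
Step 3: cell (2,3) = 4289/2160
Step 4: cell (2,3) = 133289/64800
Full grid after step 4:
  412553/129600 18629/6750 38489/18000 3499/1800
  2903617/864000 996113/360000 401819/180000 104897/54000
  143101/43200 69667/24000 491243/216000 133289/64800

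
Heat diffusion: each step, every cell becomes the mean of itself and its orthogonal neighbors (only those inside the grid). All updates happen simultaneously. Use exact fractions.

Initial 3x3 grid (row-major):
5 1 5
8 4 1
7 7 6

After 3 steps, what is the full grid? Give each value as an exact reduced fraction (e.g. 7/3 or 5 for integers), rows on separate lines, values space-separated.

Answer: 10147/2160 20033/4800 7847/2160
2159/400 9371/2000 421/100
1579/270 3251/600 2563/540

Derivation:
After step 1:
  14/3 15/4 7/3
  6 21/5 4
  22/3 6 14/3
After step 2:
  173/36 299/80 121/36
  111/20 479/100 19/5
  58/9 111/20 44/9
After step 3:
  10147/2160 20033/4800 7847/2160
  2159/400 9371/2000 421/100
  1579/270 3251/600 2563/540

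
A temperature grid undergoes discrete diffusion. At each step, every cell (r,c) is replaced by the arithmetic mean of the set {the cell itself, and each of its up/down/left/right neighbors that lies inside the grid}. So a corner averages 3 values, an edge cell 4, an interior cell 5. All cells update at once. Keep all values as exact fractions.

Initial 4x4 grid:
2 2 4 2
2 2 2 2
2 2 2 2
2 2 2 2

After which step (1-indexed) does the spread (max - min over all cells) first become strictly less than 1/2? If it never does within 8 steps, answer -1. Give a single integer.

Answer: 3

Derivation:
Step 1: max=8/3, min=2, spread=2/3
Step 2: max=151/60, min=2, spread=31/60
Step 3: max=1291/540, min=2, spread=211/540
  -> spread < 1/2 first at step 3
Step 4: max=124843/54000, min=2, spread=16843/54000
Step 5: max=1110643/486000, min=9079/4500, spread=130111/486000
Step 6: max=32802367/14580000, min=547159/270000, spread=3255781/14580000
Step 7: max=975153691/437400000, min=551107/270000, spread=82360351/437400000
Step 8: max=28995316891/13122000000, min=99706441/48600000, spread=2074577821/13122000000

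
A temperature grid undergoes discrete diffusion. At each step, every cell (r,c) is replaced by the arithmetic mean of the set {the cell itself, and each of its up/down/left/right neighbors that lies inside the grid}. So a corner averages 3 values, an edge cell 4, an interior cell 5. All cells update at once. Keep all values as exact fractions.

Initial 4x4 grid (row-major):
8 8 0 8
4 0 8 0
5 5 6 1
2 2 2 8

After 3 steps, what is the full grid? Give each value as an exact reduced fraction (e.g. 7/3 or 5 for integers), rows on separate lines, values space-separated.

Answer: 2213/432 16367/3600 16271/3600 2077/540
31669/7200 27319/6000 5839/1500 14561/3600
1907/480 3773/1000 4823/1200 13649/3600
139/40 1739/480 27133/7200 8509/2160

Derivation:
After step 1:
  20/3 4 6 8/3
  17/4 5 14/5 17/4
  4 18/5 22/5 15/4
  3 11/4 9/2 11/3
After step 2:
  179/36 65/12 58/15 155/36
  239/48 393/100 449/100 101/30
  297/80 79/20 381/100 241/60
  13/4 277/80 919/240 143/36
After step 3:
  2213/432 16367/3600 16271/3600 2077/540
  31669/7200 27319/6000 5839/1500 14561/3600
  1907/480 3773/1000 4823/1200 13649/3600
  139/40 1739/480 27133/7200 8509/2160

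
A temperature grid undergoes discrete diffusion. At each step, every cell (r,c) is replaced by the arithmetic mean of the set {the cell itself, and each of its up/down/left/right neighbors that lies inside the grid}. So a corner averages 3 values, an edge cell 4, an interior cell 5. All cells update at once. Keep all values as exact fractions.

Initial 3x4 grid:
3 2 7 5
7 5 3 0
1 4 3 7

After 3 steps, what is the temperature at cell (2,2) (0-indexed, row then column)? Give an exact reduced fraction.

Answer: 13789/3600

Derivation:
Step 1: cell (2,2) = 17/4
Step 2: cell (2,2) = 433/120
Step 3: cell (2,2) = 13789/3600
Full grid after step 3:
  1477/360 4843/1200 1621/400 2807/720
  4723/1200 1001/250 23009/6000 55651/14400
  469/120 4543/1200 13789/3600 7961/2160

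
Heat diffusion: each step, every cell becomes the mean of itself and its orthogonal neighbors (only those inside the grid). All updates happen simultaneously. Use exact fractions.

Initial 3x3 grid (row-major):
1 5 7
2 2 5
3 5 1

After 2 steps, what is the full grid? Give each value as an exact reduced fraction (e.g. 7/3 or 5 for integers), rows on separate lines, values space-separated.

After step 1:
  8/3 15/4 17/3
  2 19/5 15/4
  10/3 11/4 11/3
After step 2:
  101/36 953/240 79/18
  59/20 321/100 1013/240
  97/36 271/80 61/18

Answer: 101/36 953/240 79/18
59/20 321/100 1013/240
97/36 271/80 61/18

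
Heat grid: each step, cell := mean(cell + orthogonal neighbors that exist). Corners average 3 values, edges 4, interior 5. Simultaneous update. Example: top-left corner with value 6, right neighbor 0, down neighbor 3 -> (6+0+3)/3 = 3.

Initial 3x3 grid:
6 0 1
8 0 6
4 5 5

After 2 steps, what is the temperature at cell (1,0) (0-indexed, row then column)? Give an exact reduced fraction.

Step 1: cell (1,0) = 9/2
Step 2: cell (1,0) = 559/120
Full grid after step 2:
  131/36 251/80 85/36
  559/120 331/100 217/60
  41/9 183/40 71/18

Answer: 559/120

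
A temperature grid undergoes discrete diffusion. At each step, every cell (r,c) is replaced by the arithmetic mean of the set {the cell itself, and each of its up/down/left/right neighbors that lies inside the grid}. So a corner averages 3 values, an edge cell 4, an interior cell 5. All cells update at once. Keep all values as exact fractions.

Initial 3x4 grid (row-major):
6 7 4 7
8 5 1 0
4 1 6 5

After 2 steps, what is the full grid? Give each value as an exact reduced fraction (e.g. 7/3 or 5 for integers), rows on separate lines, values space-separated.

Answer: 73/12 433/80 1027/240 35/9
1289/240 457/100 377/100 827/240
169/36 959/240 847/240 61/18

Derivation:
After step 1:
  7 11/2 19/4 11/3
  23/4 22/5 16/5 13/4
  13/3 4 13/4 11/3
After step 2:
  73/12 433/80 1027/240 35/9
  1289/240 457/100 377/100 827/240
  169/36 959/240 847/240 61/18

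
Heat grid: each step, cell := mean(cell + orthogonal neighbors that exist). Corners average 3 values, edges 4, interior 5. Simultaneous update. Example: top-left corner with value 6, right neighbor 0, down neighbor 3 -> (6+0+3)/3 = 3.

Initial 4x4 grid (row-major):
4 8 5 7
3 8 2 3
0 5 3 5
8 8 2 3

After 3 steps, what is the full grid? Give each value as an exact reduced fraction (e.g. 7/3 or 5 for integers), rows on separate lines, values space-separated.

After step 1:
  5 25/4 11/2 5
  15/4 26/5 21/5 17/4
  4 24/5 17/5 7/2
  16/3 23/4 4 10/3
After step 2:
  5 439/80 419/80 59/12
  359/80 121/25 451/100 339/80
  1073/240 463/100 199/50 869/240
  181/36 1193/240 989/240 65/18
After step 3:
  599/120 4113/800 12091/2400 1727/360
  11279/2400 4791/1000 4561/1000 3457/800
  33509/7200 2747/600 12517/3000 27809/7200
  5209/1080 33749/7200 30029/7200 4087/1080

Answer: 599/120 4113/800 12091/2400 1727/360
11279/2400 4791/1000 4561/1000 3457/800
33509/7200 2747/600 12517/3000 27809/7200
5209/1080 33749/7200 30029/7200 4087/1080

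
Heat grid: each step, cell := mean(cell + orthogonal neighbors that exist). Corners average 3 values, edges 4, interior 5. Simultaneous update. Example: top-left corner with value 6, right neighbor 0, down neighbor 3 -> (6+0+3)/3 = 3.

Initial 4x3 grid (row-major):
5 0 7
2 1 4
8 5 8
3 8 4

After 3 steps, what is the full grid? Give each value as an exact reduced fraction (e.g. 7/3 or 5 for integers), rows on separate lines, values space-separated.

Answer: 6779/2160 17051/4800 3947/1080
14257/3600 953/250 32239/7200
8291/1800 10279/2000 36139/7200
1187/216 404/75 2501/432

Derivation:
After step 1:
  7/3 13/4 11/3
  4 12/5 5
  9/2 6 21/4
  19/3 5 20/3
After step 2:
  115/36 233/80 143/36
  397/120 413/100 979/240
  125/24 463/100 275/48
  95/18 6 203/36
After step 3:
  6779/2160 17051/4800 3947/1080
  14257/3600 953/250 32239/7200
  8291/1800 10279/2000 36139/7200
  1187/216 404/75 2501/432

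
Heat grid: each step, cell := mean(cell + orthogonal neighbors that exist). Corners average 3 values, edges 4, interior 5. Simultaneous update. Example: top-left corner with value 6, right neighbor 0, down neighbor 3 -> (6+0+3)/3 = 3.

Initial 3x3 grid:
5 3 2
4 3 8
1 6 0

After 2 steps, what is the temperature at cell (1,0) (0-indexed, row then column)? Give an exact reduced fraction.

Step 1: cell (1,0) = 13/4
Step 2: cell (1,0) = 943/240
Full grid after step 2:
  7/2 983/240 65/18
  943/240 341/100 341/80
  113/36 469/120 125/36

Answer: 943/240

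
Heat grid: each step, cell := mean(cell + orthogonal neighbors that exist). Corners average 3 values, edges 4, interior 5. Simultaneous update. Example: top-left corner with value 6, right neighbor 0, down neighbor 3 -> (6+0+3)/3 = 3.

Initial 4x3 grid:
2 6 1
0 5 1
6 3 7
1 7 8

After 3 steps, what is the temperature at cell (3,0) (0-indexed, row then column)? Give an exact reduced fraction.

Step 1: cell (3,0) = 14/3
Step 2: cell (3,0) = 143/36
Step 3: cell (3,0) = 4883/1080
Full grid after step 3:
  1289/432 23561/7200 1391/432
  24781/7200 10309/3000 28381/7200
  26911/7200 9111/2000 33311/7200
  4883/1080 23149/4800 2969/540

Answer: 4883/1080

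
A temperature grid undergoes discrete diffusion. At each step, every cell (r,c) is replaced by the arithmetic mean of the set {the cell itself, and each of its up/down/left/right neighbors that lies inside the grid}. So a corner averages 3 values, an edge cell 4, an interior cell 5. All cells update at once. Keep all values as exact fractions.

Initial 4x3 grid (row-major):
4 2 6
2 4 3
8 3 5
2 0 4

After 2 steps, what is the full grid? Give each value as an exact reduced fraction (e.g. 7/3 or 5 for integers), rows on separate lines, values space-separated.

After step 1:
  8/3 4 11/3
  9/2 14/5 9/2
  15/4 4 15/4
  10/3 9/4 3
After step 2:
  67/18 197/60 73/18
  823/240 99/25 883/240
  187/48 331/100 61/16
  28/9 151/48 3

Answer: 67/18 197/60 73/18
823/240 99/25 883/240
187/48 331/100 61/16
28/9 151/48 3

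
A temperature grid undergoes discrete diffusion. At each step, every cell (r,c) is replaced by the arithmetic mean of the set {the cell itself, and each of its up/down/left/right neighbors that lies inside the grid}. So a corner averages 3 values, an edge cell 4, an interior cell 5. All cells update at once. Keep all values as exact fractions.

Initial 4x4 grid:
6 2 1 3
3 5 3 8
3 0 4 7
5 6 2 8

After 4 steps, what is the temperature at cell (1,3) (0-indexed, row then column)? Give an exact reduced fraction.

Step 1: cell (1,3) = 21/4
Step 2: cell (1,3) = 101/20
Step 3: cell (1,3) = 22/5
Step 4: cell (1,3) = 3323/750
Full grid after step 4:
  226789/64800 735463/216000 90631/24000 17251/4320
  92921/27000 131867/36000 231973/60000 3323/750
  49813/13500 5321/1440 786829/180000 126773/27000
  238399/64800 870853/216000 954589/216000 64571/12960

Answer: 3323/750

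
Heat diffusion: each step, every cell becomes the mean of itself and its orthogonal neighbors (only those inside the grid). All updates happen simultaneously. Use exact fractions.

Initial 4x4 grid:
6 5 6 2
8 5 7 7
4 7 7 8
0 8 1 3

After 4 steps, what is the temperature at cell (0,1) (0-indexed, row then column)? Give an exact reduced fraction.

Answer: 623377/108000

Derivation:
Step 1: cell (0,1) = 11/2
Step 2: cell (0,1) = 697/120
Step 3: cell (0,1) = 835/144
Step 4: cell (0,1) = 623377/108000
Full grid after step 4:
  2342/405 623377/108000 205919/36000 121751/21600
  608707/108000 6452/1125 342469/60000 409103/72000
  189817/36000 321263/60000 27539/5000 26273/4800
  35239/7200 120383/24000 24571/4800 9461/1800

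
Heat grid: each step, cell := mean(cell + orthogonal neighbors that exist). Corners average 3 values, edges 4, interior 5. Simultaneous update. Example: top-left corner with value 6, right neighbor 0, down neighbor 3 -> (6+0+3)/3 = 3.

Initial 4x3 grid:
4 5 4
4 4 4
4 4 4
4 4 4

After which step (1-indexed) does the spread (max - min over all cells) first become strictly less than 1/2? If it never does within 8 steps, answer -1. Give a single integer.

Step 1: max=13/3, min=4, spread=1/3
  -> spread < 1/2 first at step 1
Step 2: max=1027/240, min=4, spread=67/240
Step 3: max=9077/2160, min=4, spread=437/2160
Step 4: max=3613531/864000, min=4009/1000, spread=29951/172800
Step 5: max=32319821/7776000, min=13579/3375, spread=206761/1555200
Step 6: max=12897795571/3110400000, min=21765671/5400000, spread=14430763/124416000
Step 7: max=771603741689/186624000000, min=1745652727/432000000, spread=139854109/1492992000
Step 8: max=46212231890251/11197440000000, min=157371228977/38880000000, spread=7114543559/89579520000

Answer: 1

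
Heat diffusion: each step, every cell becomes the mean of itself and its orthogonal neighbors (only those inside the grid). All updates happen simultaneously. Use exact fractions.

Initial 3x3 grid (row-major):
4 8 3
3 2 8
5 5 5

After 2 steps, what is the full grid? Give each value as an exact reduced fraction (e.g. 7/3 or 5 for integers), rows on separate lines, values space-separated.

Answer: 17/4 1247/240 181/36
541/120 217/50 661/120
145/36 1187/240 59/12

Derivation:
After step 1:
  5 17/4 19/3
  7/2 26/5 9/2
  13/3 17/4 6
After step 2:
  17/4 1247/240 181/36
  541/120 217/50 661/120
  145/36 1187/240 59/12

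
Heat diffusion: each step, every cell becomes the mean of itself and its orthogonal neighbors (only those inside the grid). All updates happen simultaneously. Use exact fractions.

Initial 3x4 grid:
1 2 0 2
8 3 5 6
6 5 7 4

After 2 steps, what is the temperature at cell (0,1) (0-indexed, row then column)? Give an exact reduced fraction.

Step 1: cell (0,1) = 3/2
Step 2: cell (0,1) = 721/240
Full grid after step 2:
  29/9 721/240 637/240 55/18
  191/40 401/100 411/100 1007/240
  193/36 643/120 611/120 91/18

Answer: 721/240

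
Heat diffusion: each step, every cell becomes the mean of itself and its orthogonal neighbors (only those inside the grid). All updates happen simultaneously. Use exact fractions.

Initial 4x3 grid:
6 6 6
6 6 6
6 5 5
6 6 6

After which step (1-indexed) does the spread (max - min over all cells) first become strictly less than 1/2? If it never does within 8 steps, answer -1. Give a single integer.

Answer: 2

Derivation:
Step 1: max=6, min=11/2, spread=1/2
Step 2: max=6, min=1351/240, spread=89/240
  -> spread < 1/2 first at step 2
Step 3: max=1427/240, min=766/135, spread=587/2160
Step 4: max=14207/2400, min=737783/129600, spread=5879/25920
Step 5: max=19888/3375, min=44458447/7776000, spread=272701/1555200
Step 6: max=76150753/12960000, min=2674904033/466560000, spread=2660923/18662400
Step 7: max=506385203/86400000, min=160903070947/27993600000, spread=126629393/1119744000
Step 8: max=272945816693/46656000000, min=9672080800073/1679616000000, spread=1231748807/13436928000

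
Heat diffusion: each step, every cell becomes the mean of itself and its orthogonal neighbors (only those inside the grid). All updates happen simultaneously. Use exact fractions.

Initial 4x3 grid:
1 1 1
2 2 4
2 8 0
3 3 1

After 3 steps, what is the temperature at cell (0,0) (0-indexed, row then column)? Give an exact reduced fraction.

Answer: 4319/2160

Derivation:
Step 1: cell (0,0) = 4/3
Step 2: cell (0,0) = 13/9
Step 3: cell (0,0) = 4319/2160
Full grid after step 3:
  4319/2160 26413/14400 167/80
  4061/1800 15377/6000 883/400
  1369/450 5389/2000 10027/3600
  1277/432 14741/4800 1123/432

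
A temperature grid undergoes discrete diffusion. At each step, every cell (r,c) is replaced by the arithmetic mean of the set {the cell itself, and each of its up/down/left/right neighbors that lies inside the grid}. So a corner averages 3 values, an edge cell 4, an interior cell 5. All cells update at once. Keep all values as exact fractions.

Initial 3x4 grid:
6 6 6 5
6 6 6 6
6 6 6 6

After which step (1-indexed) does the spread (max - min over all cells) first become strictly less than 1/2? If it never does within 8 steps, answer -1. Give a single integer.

Step 1: max=6, min=17/3, spread=1/3
  -> spread < 1/2 first at step 1
Step 2: max=6, min=103/18, spread=5/18
Step 3: max=6, min=1255/216, spread=41/216
Step 4: max=6, min=151303/25920, spread=4217/25920
Step 5: max=43121/7200, min=9122051/1555200, spread=38417/311040
Step 6: max=861403/144000, min=548671789/93312000, spread=1903471/18662400
Step 7: max=25804241/4320000, min=32991330911/5598720000, spread=18038617/223948800
Step 8: max=2319873241/388800000, min=1982271017149/335923200000, spread=883978523/13436928000

Answer: 1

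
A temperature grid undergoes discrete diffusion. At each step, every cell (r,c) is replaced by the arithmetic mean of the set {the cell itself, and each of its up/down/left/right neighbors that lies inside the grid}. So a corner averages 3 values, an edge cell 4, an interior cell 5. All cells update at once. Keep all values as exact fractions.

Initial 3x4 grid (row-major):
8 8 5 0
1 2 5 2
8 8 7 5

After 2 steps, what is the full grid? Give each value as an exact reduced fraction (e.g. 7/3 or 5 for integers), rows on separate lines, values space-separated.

After step 1:
  17/3 23/4 9/2 7/3
  19/4 24/5 21/5 3
  17/3 25/4 25/4 14/3
After step 2:
  97/18 1243/240 1007/240 59/18
  1253/240 103/20 91/20 71/20
  50/9 689/120 641/120 167/36

Answer: 97/18 1243/240 1007/240 59/18
1253/240 103/20 91/20 71/20
50/9 689/120 641/120 167/36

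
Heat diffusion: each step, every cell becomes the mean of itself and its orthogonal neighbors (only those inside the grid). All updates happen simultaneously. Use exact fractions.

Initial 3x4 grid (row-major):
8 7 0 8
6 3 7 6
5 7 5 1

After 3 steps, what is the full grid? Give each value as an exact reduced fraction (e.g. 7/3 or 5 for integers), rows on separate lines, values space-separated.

Answer: 421/72 397/75 4709/900 5231/1080
13399/2400 5531/1000 14483/3000 35797/7200
137/24 2059/400 6037/1200 559/120

Derivation:
After step 1:
  7 9/2 11/2 14/3
  11/2 6 21/5 11/2
  6 5 5 4
After step 2:
  17/3 23/4 283/60 47/9
  49/8 126/25 131/25 551/120
  11/2 11/2 91/20 29/6
After step 3:
  421/72 397/75 4709/900 5231/1080
  13399/2400 5531/1000 14483/3000 35797/7200
  137/24 2059/400 6037/1200 559/120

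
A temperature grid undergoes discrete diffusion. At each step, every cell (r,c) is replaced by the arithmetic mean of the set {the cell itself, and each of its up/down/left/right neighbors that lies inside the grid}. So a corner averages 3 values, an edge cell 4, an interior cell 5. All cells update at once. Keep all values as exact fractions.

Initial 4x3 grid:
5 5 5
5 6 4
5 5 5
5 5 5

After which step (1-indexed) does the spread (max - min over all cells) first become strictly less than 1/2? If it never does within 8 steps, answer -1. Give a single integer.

Step 1: max=21/4, min=14/3, spread=7/12
Step 2: max=31/6, min=233/48, spread=5/16
  -> spread < 1/2 first at step 2
Step 3: max=12289/2400, min=533/108, spread=4001/21600
Step 4: max=24407/4800, min=1072759/216000, spread=6389/54000
Step 5: max=303881/60000, min=84097/16875, spread=1753/21600
Step 6: max=785656693/155520000, min=194194517/38880000, spread=71029/1244160
Step 7: max=19603847473/3888000000, min=4862507587/972000000, spread=410179/10368000
Step 8: max=2820315419933/559872000000, min=700796386577/139968000000, spread=45679663/1492992000

Answer: 2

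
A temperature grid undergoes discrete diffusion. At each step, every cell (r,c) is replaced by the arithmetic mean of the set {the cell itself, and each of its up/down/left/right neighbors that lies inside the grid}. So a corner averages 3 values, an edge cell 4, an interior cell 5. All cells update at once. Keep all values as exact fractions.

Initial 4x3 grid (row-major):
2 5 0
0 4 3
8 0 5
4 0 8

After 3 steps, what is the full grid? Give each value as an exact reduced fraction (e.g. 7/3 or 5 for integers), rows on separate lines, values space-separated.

Answer: 5909/2160 13457/4800 6019/2160
10939/3600 5813/2000 704/225
3833/1200 10207/3000 6137/1800
1259/360 12559/3600 1003/270

Derivation:
After step 1:
  7/3 11/4 8/3
  7/2 12/5 3
  3 17/5 4
  4 3 13/3
After step 2:
  103/36 203/80 101/36
  337/120 301/100 181/60
  139/40 79/25 221/60
  10/3 221/60 34/9
After step 3:
  5909/2160 13457/4800 6019/2160
  10939/3600 5813/2000 704/225
  3833/1200 10207/3000 6137/1800
  1259/360 12559/3600 1003/270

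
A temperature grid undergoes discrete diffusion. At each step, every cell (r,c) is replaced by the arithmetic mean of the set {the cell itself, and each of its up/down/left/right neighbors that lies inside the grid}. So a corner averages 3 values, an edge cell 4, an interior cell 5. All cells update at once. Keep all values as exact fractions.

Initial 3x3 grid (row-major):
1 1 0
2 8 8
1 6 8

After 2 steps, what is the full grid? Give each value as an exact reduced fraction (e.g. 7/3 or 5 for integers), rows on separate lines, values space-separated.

After step 1:
  4/3 5/2 3
  3 5 6
  3 23/4 22/3
After step 2:
  41/18 71/24 23/6
  37/12 89/20 16/3
  47/12 253/48 229/36

Answer: 41/18 71/24 23/6
37/12 89/20 16/3
47/12 253/48 229/36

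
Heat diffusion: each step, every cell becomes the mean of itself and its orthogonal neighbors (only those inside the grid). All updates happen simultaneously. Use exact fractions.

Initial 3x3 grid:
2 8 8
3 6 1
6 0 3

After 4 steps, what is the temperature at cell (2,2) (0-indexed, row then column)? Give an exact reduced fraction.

Step 1: cell (2,2) = 4/3
Step 2: cell (2,2) = 115/36
Step 3: cell (2,2) = 7121/2160
Step 4: cell (2,2) = 477007/129600
Full grid after step 4:
  587407/129600 40639/9000 297541/64800
  3483719/864000 748289/180000 581099/144000
  1493/400 3082469/864000 477007/129600

Answer: 477007/129600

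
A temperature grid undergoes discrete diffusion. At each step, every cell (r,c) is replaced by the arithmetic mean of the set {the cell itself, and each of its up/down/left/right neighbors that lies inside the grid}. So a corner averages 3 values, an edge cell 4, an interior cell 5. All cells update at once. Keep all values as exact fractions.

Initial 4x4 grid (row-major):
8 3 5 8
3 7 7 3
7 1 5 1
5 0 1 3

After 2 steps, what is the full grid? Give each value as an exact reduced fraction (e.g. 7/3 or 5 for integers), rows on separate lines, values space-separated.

After step 1:
  14/3 23/4 23/4 16/3
  25/4 21/5 27/5 19/4
  4 4 3 3
  4 7/4 9/4 5/3
After step 2:
  50/9 611/120 667/120 95/18
  1147/240 128/25 231/50 1109/240
  73/16 339/100 353/100 149/48
  13/4 3 13/6 83/36

Answer: 50/9 611/120 667/120 95/18
1147/240 128/25 231/50 1109/240
73/16 339/100 353/100 149/48
13/4 3 13/6 83/36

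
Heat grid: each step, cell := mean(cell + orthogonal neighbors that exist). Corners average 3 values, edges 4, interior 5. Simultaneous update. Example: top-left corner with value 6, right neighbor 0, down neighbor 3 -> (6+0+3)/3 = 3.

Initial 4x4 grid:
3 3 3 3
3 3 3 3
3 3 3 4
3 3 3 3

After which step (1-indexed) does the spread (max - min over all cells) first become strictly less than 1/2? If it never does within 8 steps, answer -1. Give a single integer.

Step 1: max=10/3, min=3, spread=1/3
  -> spread < 1/2 first at step 1
Step 2: max=391/120, min=3, spread=31/120
Step 3: max=3451/1080, min=3, spread=211/1080
Step 4: max=340843/108000, min=3, spread=16843/108000
Step 5: max=3054643/972000, min=27079/9000, spread=130111/972000
Step 6: max=91122367/29160000, min=1627159/540000, spread=3255781/29160000
Step 7: max=2724753691/874800000, min=1631107/540000, spread=82360351/874800000
Step 8: max=81483316891/26244000000, min=294106441/97200000, spread=2074577821/26244000000

Answer: 1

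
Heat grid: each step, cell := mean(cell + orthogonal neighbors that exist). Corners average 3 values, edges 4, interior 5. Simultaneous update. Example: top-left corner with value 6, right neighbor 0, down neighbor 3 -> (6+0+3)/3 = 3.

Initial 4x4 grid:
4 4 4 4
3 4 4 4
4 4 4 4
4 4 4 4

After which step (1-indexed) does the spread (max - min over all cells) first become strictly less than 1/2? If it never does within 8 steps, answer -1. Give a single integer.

Step 1: max=4, min=11/3, spread=1/3
  -> spread < 1/2 first at step 1
Step 2: max=4, min=449/120, spread=31/120
Step 3: max=4, min=4109/1080, spread=211/1080
Step 4: max=4, min=415157/108000, spread=16843/108000
Step 5: max=35921/9000, min=3749357/972000, spread=130111/972000
Step 6: max=2152841/540000, min=112997633/29160000, spread=3255781/29160000
Step 7: max=2148893/540000, min=3398846309/874800000, spread=82360351/874800000
Step 8: max=386293559/97200000, min=102224683109/26244000000, spread=2074577821/26244000000

Answer: 1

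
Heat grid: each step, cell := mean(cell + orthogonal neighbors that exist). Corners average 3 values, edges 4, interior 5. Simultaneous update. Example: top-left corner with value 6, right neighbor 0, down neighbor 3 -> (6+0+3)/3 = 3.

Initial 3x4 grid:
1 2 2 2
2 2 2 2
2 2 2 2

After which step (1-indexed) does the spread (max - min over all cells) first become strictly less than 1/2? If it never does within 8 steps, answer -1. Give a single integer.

Step 1: max=2, min=5/3, spread=1/3
  -> spread < 1/2 first at step 1
Step 2: max=2, min=31/18, spread=5/18
Step 3: max=2, min=391/216, spread=41/216
Step 4: max=2, min=47623/25920, spread=4217/25920
Step 5: max=14321/7200, min=2901251/1555200, spread=38417/311040
Step 6: max=285403/144000, min=175423789/93312000, spread=1903471/18662400
Step 7: max=8524241/4320000, min=10596450911/5598720000, spread=18038617/223948800
Step 8: max=764673241/388800000, min=638578217149/335923200000, spread=883978523/13436928000

Answer: 1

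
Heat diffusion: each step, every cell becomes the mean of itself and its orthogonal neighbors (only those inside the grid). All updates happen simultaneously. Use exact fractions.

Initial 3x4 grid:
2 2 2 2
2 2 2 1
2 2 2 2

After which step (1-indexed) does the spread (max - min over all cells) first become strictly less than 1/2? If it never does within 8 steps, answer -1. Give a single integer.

Step 1: max=2, min=5/3, spread=1/3
  -> spread < 1/2 first at step 1
Step 2: max=2, min=413/240, spread=67/240
Step 3: max=2, min=3883/2160, spread=437/2160
Step 4: max=1991/1000, min=1570469/864000, spread=29951/172800
Step 5: max=6671/3375, min=14336179/7776000, spread=206761/1555200
Step 6: max=10634329/5400000, min=5764604429/3110400000, spread=14430763/124416000
Step 7: max=846347273/432000000, min=348140258311/186624000000, spread=139854109/1492992000
Step 8: max=75908771023/38880000000, min=20972408109749/11197440000000, spread=7114543559/89579520000

Answer: 1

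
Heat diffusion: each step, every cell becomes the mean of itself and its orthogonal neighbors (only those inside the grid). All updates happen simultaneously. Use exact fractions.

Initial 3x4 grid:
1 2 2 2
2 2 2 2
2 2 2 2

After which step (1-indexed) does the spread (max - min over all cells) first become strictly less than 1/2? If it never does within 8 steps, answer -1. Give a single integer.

Step 1: max=2, min=5/3, spread=1/3
  -> spread < 1/2 first at step 1
Step 2: max=2, min=31/18, spread=5/18
Step 3: max=2, min=391/216, spread=41/216
Step 4: max=2, min=47623/25920, spread=4217/25920
Step 5: max=14321/7200, min=2901251/1555200, spread=38417/311040
Step 6: max=285403/144000, min=175423789/93312000, spread=1903471/18662400
Step 7: max=8524241/4320000, min=10596450911/5598720000, spread=18038617/223948800
Step 8: max=764673241/388800000, min=638578217149/335923200000, spread=883978523/13436928000

Answer: 1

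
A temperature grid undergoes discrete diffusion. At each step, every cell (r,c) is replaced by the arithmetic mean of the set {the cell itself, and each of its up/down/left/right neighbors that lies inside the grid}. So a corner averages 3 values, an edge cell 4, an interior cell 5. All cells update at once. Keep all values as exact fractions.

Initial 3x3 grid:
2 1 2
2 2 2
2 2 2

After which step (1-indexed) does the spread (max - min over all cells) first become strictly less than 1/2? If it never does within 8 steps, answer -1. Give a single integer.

Answer: 1

Derivation:
Step 1: max=2, min=5/3, spread=1/3
  -> spread < 1/2 first at step 1
Step 2: max=2, min=413/240, spread=67/240
Step 3: max=393/200, min=3883/2160, spread=1807/10800
Step 4: max=10439/5400, min=1570037/864000, spread=33401/288000
Step 5: max=1036609/540000, min=14322067/7776000, spread=3025513/38880000
Step 6: max=54844051/28800000, min=5755873133/3110400000, spread=53531/995328
Step 7: max=14760883949/7776000000, min=347215074151/186624000000, spread=450953/11943936
Step 8: max=1765231389481/933120000000, min=20885976439397/11197440000000, spread=3799043/143327232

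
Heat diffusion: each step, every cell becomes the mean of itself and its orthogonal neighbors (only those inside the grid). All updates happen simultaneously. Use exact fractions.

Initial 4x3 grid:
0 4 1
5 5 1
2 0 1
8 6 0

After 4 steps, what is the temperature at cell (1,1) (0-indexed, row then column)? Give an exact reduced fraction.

Answer: 80003/30000

Derivation:
Step 1: cell (1,1) = 3
Step 2: cell (1,1) = 133/50
Step 3: cell (1,1) = 5223/2000
Step 4: cell (1,1) = 80003/30000
Full grid after step 4:
  30793/10800 123443/48000 50011/21600
  216847/72000 80003/30000 6853/3000
  715721/216000 128167/45000 8189/3375
  112129/32400 1331747/432000 168083/64800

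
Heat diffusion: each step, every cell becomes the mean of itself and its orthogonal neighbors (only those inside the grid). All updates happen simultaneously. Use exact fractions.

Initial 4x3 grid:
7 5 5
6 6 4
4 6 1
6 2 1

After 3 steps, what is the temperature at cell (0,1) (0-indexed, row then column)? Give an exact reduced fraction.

Answer: 75719/14400

Derivation:
Step 1: cell (0,1) = 23/4
Step 2: cell (0,1) = 1309/240
Step 3: cell (0,1) = 75719/14400
Full grid after step 3:
  113/20 75719/14400 10459/2160
  12719/2400 1846/375 15341/3600
  11479/2400 3037/750 1607/450
  62/15 52639/14400 6443/2160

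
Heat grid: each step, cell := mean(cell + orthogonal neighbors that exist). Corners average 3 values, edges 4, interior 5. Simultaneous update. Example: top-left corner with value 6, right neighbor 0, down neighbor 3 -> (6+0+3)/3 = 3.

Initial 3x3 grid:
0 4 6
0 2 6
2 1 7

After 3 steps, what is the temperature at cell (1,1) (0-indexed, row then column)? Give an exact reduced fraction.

Answer: 17759/6000

Derivation:
Step 1: cell (1,1) = 13/5
Step 2: cell (1,1) = 297/100
Step 3: cell (1,1) = 17759/6000
Full grid after step 3:
  1139/540 2777/900 8681/2160
  1777/900 17759/6000 19519/4800
  179/90 10583/3600 8341/2160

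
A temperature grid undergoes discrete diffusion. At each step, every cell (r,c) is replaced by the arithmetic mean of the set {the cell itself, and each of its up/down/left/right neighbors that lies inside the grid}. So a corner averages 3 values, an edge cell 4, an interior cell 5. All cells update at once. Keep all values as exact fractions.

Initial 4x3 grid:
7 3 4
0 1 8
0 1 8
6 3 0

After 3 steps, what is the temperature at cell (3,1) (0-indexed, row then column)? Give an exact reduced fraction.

Step 1: cell (3,1) = 5/2
Step 2: cell (3,1) = 353/120
Step 3: cell (3,1) = 20827/7200
Full grid after step 3:
  3283/1080 52579/14400 1009/240
  19847/7200 1226/375 4837/1200
  1983/800 18241/6000 6493/1800
  1847/720 20827/7200 466/135

Answer: 20827/7200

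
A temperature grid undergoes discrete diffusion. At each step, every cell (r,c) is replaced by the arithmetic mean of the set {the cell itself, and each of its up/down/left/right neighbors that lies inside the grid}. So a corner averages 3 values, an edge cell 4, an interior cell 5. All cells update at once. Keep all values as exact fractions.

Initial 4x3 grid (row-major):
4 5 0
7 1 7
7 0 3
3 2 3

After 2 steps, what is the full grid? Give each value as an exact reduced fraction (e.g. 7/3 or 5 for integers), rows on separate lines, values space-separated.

Answer: 151/36 95/24 37/12
55/12 83/25 7/2
39/10 161/50 169/60
41/12 169/60 95/36

Derivation:
After step 1:
  16/3 5/2 4
  19/4 4 11/4
  17/4 13/5 13/4
  4 2 8/3
After step 2:
  151/36 95/24 37/12
  55/12 83/25 7/2
  39/10 161/50 169/60
  41/12 169/60 95/36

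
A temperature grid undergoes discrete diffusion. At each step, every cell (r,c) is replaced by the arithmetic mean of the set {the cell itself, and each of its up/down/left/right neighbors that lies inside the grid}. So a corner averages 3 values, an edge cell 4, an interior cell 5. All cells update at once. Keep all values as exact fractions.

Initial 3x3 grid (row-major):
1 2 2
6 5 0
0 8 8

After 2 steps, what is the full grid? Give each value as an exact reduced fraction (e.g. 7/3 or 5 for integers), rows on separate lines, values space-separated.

Answer: 17/6 331/120 91/36
223/60 187/50 877/240
155/36 389/80 43/9

Derivation:
After step 1:
  3 5/2 4/3
  3 21/5 15/4
  14/3 21/4 16/3
After step 2:
  17/6 331/120 91/36
  223/60 187/50 877/240
  155/36 389/80 43/9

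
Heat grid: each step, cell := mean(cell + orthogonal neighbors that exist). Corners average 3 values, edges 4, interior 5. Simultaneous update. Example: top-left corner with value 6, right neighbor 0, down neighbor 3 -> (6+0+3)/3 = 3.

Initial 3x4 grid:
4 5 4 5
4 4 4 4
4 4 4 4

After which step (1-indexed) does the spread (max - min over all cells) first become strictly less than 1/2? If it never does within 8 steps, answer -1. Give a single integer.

Step 1: max=9/2, min=4, spread=1/2
Step 2: max=157/36, min=4, spread=13/36
  -> spread < 1/2 first at step 2
Step 3: max=30857/7200, min=807/200, spread=361/1440
Step 4: max=550369/129600, min=21961/5400, spread=4661/25920
Step 5: max=27318863/6480000, min=8836621/2160000, spread=809/6480
Step 6: max=1960330399/466560000, min=79795301/19440000, spread=1809727/18662400
Step 7: max=117218847941/27993600000, min=600400573/145800000, spread=77677517/1119744000
Step 8: max=7020362394319/1679616000000, min=48115066451/11664000000, spread=734342603/13436928000

Answer: 2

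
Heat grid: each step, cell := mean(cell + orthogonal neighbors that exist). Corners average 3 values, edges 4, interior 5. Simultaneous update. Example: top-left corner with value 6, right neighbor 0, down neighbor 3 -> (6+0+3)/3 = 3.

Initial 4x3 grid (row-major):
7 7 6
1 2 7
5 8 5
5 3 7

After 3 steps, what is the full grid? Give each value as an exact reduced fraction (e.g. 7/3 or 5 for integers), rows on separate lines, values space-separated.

After step 1:
  5 11/2 20/3
  15/4 5 5
  19/4 23/5 27/4
  13/3 23/4 5
After step 2:
  19/4 133/24 103/18
  37/8 477/100 281/48
  523/120 537/100 427/80
  89/18 1181/240 35/6
After step 3:
  179/36 37411/7200 2465/432
  5551/1200 31393/6000 39031/7200
  2171/450 7427/1500 4479/800
  10241/2160 75847/14400 1931/360

Answer: 179/36 37411/7200 2465/432
5551/1200 31393/6000 39031/7200
2171/450 7427/1500 4479/800
10241/2160 75847/14400 1931/360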